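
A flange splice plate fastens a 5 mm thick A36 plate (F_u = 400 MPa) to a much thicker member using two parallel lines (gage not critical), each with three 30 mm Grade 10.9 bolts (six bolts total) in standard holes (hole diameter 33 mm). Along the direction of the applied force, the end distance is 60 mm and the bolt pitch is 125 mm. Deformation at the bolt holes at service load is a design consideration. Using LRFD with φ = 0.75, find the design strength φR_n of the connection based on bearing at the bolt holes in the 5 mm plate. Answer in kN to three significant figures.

589 kN

Per bolt r_n = 1.2 l_c t F_u ≤ 2.4 d t F_u; upper limit = 2.4 × 30 × 5 × 400 / 1000 = 144 kN.
Edge bolt: l_c = 60 − 33/2 = 43.5 mm → 1.2 × 43.5 × 5 × 400 / 1000 = 104.4 → r_n = 104.4 kN.
Interior bolts: l_c = 125 − 33 = 92 mm → 1.2 × 92 × 5 × 400 / 1000 = 220.8 → r_n = 144 kN.
R_n = 2 × 104.4 + 4 × 144 = 784.8 kN.
Design strength φR_n = 0.75 × 784.8 = 589 kN.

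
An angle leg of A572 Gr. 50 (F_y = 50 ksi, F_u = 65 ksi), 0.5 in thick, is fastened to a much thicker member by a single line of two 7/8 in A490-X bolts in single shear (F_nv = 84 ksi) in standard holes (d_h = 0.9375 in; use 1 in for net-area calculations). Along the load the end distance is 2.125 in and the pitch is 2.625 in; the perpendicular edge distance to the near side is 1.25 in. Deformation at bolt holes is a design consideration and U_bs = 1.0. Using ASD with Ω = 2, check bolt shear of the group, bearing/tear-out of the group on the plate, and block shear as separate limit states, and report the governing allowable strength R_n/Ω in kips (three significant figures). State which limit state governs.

Bolt shear: A_b = π·0.875²/4 = 0.6013 in²; R_n = 84 × 0.6013 × 2 × 1 = 101 kips → 101 / 2 = 50.5 kips.
Bearing: edge l_c = 1.656, r_n = 64.59 kips; interior l_c = 1.688, r_n = 65.81 kips; R_n = 64.59 + 1·65.81 = 130.4 kips → 65.2 kips.
Block shear: A_gv = 2.375, A_nv = 1.625, A_nt = 0.375 in²; R_n = min(0.6F_uA_nv, 0.6F_yA_gv) + U_bs·F_u·A_nt = 87.75 kips → 43.9 kips.
Block shear governs: 43.9 kips.

43.9 kips (block shear governs)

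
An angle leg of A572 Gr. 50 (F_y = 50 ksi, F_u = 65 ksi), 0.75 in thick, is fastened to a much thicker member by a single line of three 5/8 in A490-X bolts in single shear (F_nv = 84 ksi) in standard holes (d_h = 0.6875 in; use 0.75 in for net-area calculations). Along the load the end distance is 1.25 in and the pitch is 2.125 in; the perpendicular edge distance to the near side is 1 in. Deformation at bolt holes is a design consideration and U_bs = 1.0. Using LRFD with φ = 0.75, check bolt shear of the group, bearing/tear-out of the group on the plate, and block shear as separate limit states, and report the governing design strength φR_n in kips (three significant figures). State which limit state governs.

58 kips (bolt shear governs)

Bolt shear: A_b = π·0.625²/4 = 0.3068 in²; R_n = 84 × 0.3068 × 3 × 1 = 77.31 kips → 0.75 × 77.31 = 58 kips.
Bearing: edge l_c = 0.9062, r_n = 53.02 kips; interior l_c = 1.438, r_n = 73.12 kips; R_n = 53.02 + 2·73.12 = 199.3 kips → 149 kips.
Block shear: A_gv = 4.125, A_nv = 2.719, A_nt = 0.4688 in²; R_n = min(0.6F_uA_nv, 0.6F_yA_gv) + U_bs·F_u·A_nt = 136.5 kips → 102 kips.
Bolt shear governs: 58 kips.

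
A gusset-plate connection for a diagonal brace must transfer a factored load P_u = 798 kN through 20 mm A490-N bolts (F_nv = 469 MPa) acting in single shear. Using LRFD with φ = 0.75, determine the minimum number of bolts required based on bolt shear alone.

A_b = π·20²/4 = 314.2 mm².
Per-bolt design strength φR_n = 0.75 × 469 × 314.2 × 1 / 1000 = 110.5 kN.
n ≥ 798 / 110.5 = 7.221 → use 8 bolts.

8 bolts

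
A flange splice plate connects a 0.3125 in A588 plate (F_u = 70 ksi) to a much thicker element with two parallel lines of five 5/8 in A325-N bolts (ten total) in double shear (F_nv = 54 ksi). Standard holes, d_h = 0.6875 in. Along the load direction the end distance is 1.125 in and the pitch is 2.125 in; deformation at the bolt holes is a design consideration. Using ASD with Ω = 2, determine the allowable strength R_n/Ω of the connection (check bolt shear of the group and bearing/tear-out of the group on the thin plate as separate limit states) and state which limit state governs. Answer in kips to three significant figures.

152 kips (bearing governs)

Bolt shear: A_b = π·0.625²/4 = 0.3068 in²; R_n = 54 × 0.3068 × 10 × 2 = 331.3 kips → 331.3 / 2 = 166 kips.
Bearing (1.2 l_c t F_u ≤ 2.4 d t F_u): upper limit = 2.4·0.625·0.3125·70 = 32.81 kips.
  Edge l_c = 1.125 − 0.6875/2 = 0.7812 → r_n = 20.51 kips; interior l_c = 2.125 − 0.6875 = 1.438 → r_n = 32.81 kips.
  R_n,bearing = 2·20.51 + 8·32.81 = 303.5 kips → 303.5 / 2 = 152 kips.
Bearing governs: 152 kips.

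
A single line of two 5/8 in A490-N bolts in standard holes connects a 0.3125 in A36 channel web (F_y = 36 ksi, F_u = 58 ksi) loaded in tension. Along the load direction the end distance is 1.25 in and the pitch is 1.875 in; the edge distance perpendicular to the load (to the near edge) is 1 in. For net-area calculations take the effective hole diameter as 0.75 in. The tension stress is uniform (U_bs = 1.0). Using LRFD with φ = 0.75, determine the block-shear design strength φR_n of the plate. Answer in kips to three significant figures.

Shear plane L_v = 1.25 + 1·1.875 = 3.125 in; A_gv = 3.125 × 0.3125 = 0.9766 in².
A_nv = (3.125 − 1.5·0.75) × 0.3125 = 0.625 in².
A_nt = (1 − 0.5·0.75) × 0.3125 = 0.1953 in².
0.6 F_u A_nv = 21.75 kips; 0.6 F_y A_gv = 21.09 kips → shear yielding governs the shear term.
R_n = 21.09 + 1.0 × 58 × 0.1953 = 32.42 kips.
Design strength φR_n = 0.75 × 32.42 = 24.3 kips.

24.3 kips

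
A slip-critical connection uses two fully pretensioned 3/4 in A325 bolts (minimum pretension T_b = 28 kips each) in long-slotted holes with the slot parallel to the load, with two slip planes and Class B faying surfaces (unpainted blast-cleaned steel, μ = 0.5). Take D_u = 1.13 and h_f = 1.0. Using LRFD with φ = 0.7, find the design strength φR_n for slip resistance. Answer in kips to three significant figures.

R_n = μ · D_u · h_f · T_b · n_s · n_b = 0.5 × 1.13 × 1.0 × 28 × 2 × 2 = 63.28 kips.
Design strength φR_n = 0.7 × 63.28 = 44.3 kips.

44.3 kips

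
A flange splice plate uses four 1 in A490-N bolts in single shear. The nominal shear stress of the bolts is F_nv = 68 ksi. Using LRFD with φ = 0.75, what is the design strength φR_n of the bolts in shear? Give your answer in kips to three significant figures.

A_b = π × 1² / 4 = 0.7854 in².
R_n = F_nv · A_b · n · n_s = 68 × 0.7854 × 4 × 1 = 213.6 kips.
Design strength φR_n = 0.75 × 213.6 = 160 kips.

160 kips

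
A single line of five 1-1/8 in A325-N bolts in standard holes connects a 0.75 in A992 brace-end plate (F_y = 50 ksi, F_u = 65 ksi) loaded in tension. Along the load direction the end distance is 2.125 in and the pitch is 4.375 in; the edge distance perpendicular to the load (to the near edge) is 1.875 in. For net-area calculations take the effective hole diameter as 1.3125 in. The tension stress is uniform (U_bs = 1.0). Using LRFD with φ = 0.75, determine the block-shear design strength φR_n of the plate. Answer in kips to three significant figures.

346 kips

Shear plane L_v = 2.125 + 4·4.375 = 19.62 in; A_gv = 19.62 × 0.75 = 14.72 in².
A_nv = (19.62 − 4.5·1.3125) × 0.75 = 10.29 in².
A_nt = (1.875 − 0.5·1.3125) × 0.75 = 0.9141 in².
0.6 F_u A_nv = 401.3 kips; 0.6 F_y A_gv = 441.6 kips → shear rupture governs the shear term.
R_n = 401.3 + 1.0 × 65 × 0.9141 = 460.7 kips.
Design strength φR_n = 0.75 × 460.7 = 346 kips.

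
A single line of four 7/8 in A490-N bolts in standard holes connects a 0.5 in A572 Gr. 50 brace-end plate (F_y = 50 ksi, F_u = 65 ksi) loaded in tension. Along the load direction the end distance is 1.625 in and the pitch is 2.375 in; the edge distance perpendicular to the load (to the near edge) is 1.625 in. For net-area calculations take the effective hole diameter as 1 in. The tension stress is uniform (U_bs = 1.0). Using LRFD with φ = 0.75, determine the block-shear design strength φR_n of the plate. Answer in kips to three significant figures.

Shear plane L_v = 1.625 + 3·2.375 = 8.75 in; A_gv = 8.75 × 0.5 = 4.375 in².
A_nv = (8.75 − 3.5·1) × 0.5 = 2.625 in².
A_nt = (1.625 − 0.5·1) × 0.5 = 0.5625 in².
0.6 F_u A_nv = 102.4 kips; 0.6 F_y A_gv = 131.2 kips → shear rupture governs the shear term.
R_n = 102.4 + 1.0 × 65 × 0.5625 = 138.9 kips.
Design strength φR_n = 0.75 × 138.9 = 104 kips.

104 kips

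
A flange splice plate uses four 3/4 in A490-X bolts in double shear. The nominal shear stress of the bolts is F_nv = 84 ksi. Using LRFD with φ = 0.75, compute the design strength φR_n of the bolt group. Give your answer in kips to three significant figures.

A_b = π × 0.75² / 4 = 0.4418 in².
R_n = F_nv · A_b · n · n_s = 84 × 0.4418 × 4 × 2 = 296.9 kips.
Design strength φR_n = 0.75 × 296.9 = 223 kips.

223 kips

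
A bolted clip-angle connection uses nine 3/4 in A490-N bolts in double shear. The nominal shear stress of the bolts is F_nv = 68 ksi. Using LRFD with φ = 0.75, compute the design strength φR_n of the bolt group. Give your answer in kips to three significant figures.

A_b = π × 0.75² / 4 = 0.4418 in².
R_n = F_nv · A_b · n · n_s = 68 × 0.4418 × 9 × 2 = 540.7 kips.
Design strength φR_n = 0.75 × 540.7 = 406 kips.

406 kips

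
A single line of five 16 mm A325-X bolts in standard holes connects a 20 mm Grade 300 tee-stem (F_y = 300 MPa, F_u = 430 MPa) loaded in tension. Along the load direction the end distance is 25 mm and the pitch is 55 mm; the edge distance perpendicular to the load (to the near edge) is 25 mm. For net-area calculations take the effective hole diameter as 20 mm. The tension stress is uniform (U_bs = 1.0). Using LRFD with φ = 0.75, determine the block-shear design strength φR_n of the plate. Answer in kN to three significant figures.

Shear plane L_v = 25 + 4·55 = 245 mm; A_gv = 245 × 20 = 4900 mm².
A_nv = (245 − 4.5·20) × 20 = 3100 mm².
A_nt = (25 − 0.5·20) × 20 = 300 mm².
0.6 F_u A_nv = 799.8 kN; 0.6 F_y A_gv = 882 kN → shear rupture governs the shear term.
R_n = 799.8 + 1.0 × 430 × 300 / 1000 = 928.8 kN.
Design strength φR_n = 0.75 × 928.8 = 697 kN.

697 kN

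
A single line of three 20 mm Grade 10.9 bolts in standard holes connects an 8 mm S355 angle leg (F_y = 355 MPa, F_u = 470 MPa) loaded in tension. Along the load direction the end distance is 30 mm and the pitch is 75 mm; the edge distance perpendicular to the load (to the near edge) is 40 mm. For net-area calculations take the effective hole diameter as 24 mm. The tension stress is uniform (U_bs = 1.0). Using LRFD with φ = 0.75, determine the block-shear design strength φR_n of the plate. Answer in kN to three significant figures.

282 kN

Shear plane L_v = 30 + 2·75 = 180 mm; A_gv = 180 × 8 = 1440 mm².
A_nv = (180 − 2.5·24) × 8 = 960 mm².
A_nt = (40 − 0.5·24) × 8 = 224 mm².
0.6 F_u A_nv = 270.7 kN; 0.6 F_y A_gv = 306.7 kN → shear rupture governs the shear term.
R_n = 270.7 + 1.0 × 470 × 224 / 1000 = 376 kN.
Design strength φR_n = 0.75 × 376 = 282 kN.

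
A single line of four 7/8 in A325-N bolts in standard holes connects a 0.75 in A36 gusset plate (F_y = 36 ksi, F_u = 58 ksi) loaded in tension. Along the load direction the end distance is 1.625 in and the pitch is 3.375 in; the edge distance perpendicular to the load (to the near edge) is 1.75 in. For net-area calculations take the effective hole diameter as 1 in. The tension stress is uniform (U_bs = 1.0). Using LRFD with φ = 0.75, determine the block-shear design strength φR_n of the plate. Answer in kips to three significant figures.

184 kips

Shear plane L_v = 1.625 + 3·3.375 = 11.75 in; A_gv = 11.75 × 0.75 = 8.812 in².
A_nv = (11.75 − 3.5·1) × 0.75 = 6.188 in².
A_nt = (1.75 − 0.5·1) × 0.75 = 0.9375 in².
0.6 F_u A_nv = 215.3 kips; 0.6 F_y A_gv = 190.3 kips → shear yielding governs the shear term.
R_n = 190.3 + 1.0 × 58 × 0.9375 = 244.7 kips.
Design strength φR_n = 0.75 × 244.7 = 184 kips.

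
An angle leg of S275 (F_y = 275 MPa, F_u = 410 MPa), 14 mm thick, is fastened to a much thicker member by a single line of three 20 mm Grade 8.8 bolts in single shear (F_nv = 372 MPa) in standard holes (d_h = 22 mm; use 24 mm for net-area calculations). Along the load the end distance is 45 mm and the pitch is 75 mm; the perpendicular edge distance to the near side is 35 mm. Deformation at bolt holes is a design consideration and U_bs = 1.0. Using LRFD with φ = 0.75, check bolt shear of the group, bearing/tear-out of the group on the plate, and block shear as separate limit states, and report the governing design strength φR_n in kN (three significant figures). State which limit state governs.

Bolt shear: A_b = π·20²/4 = 314.2 mm²; R_n = 372 × 314.2 × 3 × 1 / 1000 = 350.6 kN → 0.75 × 350.6 = 263 kN.
Bearing: edge l_c = 34, r_n = 234.2 kN; interior l_c = 53, r_n = 275.5 kN; R_n = 234.2 + 2·275.5 = 785.2 kN → 589 kN.
Block shear: A_gv = 2730, A_nv = 1890, A_nt = 322 mm²; R_n = min(0.6F_uA_nv, 0.6F_yA_gv) + U_bs·F_u·A_nt = 582.5 kN → 437 kN.
Bolt shear governs: 263 kN.

263 kN (bolt shear governs)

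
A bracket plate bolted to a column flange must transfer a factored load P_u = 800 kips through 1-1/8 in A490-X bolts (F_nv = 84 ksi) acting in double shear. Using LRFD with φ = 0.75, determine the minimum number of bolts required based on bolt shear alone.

7 bolts

A_b = π·1.125²/4 = 0.994 in².
Per-bolt design strength φR_n = 0.75 × 84 × 0.994 × 2 = 125.2 kips.
n ≥ 800 / 125.2 = 6.387 → use 7 bolts.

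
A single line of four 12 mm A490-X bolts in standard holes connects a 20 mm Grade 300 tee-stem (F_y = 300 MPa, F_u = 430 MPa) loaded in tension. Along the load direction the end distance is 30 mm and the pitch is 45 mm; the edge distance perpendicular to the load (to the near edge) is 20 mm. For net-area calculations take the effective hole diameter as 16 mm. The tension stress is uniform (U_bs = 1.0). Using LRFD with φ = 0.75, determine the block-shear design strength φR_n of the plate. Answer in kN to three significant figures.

499 kN

Shear plane L_v = 30 + 3·45 = 165 mm; A_gv = 165 × 20 = 3300 mm².
A_nv = (165 − 3.5·16) × 20 = 2180 mm².
A_nt = (20 − 0.5·16) × 20 = 240 mm².
0.6 F_u A_nv = 562.4 kN; 0.6 F_y A_gv = 594 kN → shear rupture governs the shear term.
R_n = 562.4 + 1.0 × 430 × 240 / 1000 = 665.6 kN.
Design strength φR_n = 0.75 × 665.6 = 499 kN.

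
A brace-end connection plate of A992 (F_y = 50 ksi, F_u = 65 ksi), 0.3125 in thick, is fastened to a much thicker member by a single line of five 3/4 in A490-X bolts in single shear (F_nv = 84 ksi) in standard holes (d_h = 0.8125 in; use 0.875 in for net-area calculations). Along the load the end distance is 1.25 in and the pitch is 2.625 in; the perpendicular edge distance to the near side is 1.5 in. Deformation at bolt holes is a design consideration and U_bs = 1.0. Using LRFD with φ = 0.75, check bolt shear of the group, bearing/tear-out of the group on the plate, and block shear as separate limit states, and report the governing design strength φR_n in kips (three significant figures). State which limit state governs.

87.6 kips (block shear governs)

Bolt shear: A_b = π·0.75²/4 = 0.4418 in²; R_n = 84 × 0.4418 × 5 × 1 = 185.6 kips → 0.75 × 185.6 = 139 kips.
Bearing: edge l_c = 0.8438, r_n = 20.57 kips; interior l_c = 1.812, r_n = 36.56 kips; R_n = 20.57 + 4·36.56 = 166.8 kips → 125 kips.
Block shear: A_gv = 3.672, A_nv = 2.441, A_nt = 0.332 in²; R_n = min(0.6F_uA_nv, 0.6F_yA_gv) + U_bs·F_u·A_nt = 116.8 kips → 87.6 kips.
Block shear governs: 87.6 kips.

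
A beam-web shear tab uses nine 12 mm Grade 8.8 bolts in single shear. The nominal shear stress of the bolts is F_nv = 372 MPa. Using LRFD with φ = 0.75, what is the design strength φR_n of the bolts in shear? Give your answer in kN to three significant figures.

A_b = π × 12² / 4 = 113.1 mm².
R_n = F_nv · A_b · n · n_s = 372 × 113.1 × 9 × 1 / 1000 = 378.6 kN.
Design strength φR_n = 0.75 × 378.6 = 284 kN.

284 kN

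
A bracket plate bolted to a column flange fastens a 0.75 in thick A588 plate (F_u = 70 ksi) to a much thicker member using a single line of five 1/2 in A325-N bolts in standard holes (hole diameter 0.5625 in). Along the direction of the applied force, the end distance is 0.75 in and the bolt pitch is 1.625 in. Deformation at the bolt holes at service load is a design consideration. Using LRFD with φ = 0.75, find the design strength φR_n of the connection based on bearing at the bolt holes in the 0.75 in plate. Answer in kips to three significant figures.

Per bolt r_n = 1.2 l_c t F_u ≤ 2.4 d t F_u; upper limit = 2.4 × 0.5 × 0.75 × 70 = 63 kips.
Edge bolt: l_c = 0.75 − 0.5625/2 = 0.4688 in → 1.2 × 0.4688 × 0.75 × 70 = 29.53 → r_n = 29.53 kips.
Interior bolts: l_c = 1.625 − 0.5625 = 1.062 in → 1.2 × 1.062 × 0.75 × 70 = 66.94 → r_n = 63 kips.
R_n = 1 × 29.53 + 4 × 63 = 281.5 kips.
Design strength φR_n = 0.75 × 281.5 = 211 kips.

211 kips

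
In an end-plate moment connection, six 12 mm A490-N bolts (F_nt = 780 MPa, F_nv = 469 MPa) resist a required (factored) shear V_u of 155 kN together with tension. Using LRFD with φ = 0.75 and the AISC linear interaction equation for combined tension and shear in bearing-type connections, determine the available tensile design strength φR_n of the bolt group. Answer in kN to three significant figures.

A_b = π·12²/4 = 113.1 mm²; f_rv = 155 × 1000 / (6 × 113.1) = 228.4 MPa.
F'_nt = 1.3 F_nt − (F_nt / φF_nv) f_rv = 1.3·780 − (780/(0.75·469))·228.4 = 507.5 MPa, capped at F_nt → F'_nt = 507.5 MPa.
R_n = F'_nt · A_b · n = 507.5 × 113.1 × 6 / 1000 = 344.4 kN.
Design strength φR_n = 0.75 × 344.4 = 258 kN.

258 kN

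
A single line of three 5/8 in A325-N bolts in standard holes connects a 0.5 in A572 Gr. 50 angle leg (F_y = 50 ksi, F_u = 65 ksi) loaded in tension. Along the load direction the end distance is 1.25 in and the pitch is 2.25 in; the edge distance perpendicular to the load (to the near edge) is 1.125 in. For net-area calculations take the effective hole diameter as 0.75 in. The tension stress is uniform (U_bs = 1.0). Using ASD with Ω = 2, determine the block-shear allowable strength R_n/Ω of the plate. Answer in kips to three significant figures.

50 kips

Shear plane L_v = 1.25 + 2·2.25 = 5.75 in; A_gv = 5.75 × 0.5 = 2.875 in².
A_nv = (5.75 − 2.5·0.75) × 0.5 = 1.938 in².
A_nt = (1.125 − 0.5·0.75) × 0.5 = 0.375 in².
0.6 F_u A_nv = 75.56 kips; 0.6 F_y A_gv = 86.25 kips → shear rupture governs the shear term.
R_n = 75.56 + 1.0 × 65 × 0.375 = 99.94 kips.
Allowable strength R_n/Ω = 99.94 / 2 = 50 kips.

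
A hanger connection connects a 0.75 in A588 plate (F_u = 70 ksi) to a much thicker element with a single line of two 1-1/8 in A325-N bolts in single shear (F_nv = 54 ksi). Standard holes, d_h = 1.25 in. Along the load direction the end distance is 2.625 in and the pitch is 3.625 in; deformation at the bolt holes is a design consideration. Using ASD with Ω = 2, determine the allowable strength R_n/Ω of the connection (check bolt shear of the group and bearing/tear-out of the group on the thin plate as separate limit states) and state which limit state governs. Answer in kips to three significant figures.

Bolt shear: A_b = π·1.125²/4 = 0.994 in²; R_n = 54 × 0.994 × 2 × 1 = 107.4 kips → 107.4 / 2 = 53.7 kips.
Bearing (1.2 l_c t F_u ≤ 2.4 d t F_u): upper limit = 2.4·1.125·0.75·70 = 141.8 kips.
  Edge l_c = 2.625 − 1.25/2 = 2 → r_n = 126 kips; interior l_c = 3.625 − 1.25 = 2.375 → r_n = 141.8 kips.
  R_n,bearing = 1·126 + 1·141.8 = 267.8 kips → 267.8 / 2 = 134 kips.
Bolt shear governs: 53.7 kips.

53.7 kips (bolt shear governs)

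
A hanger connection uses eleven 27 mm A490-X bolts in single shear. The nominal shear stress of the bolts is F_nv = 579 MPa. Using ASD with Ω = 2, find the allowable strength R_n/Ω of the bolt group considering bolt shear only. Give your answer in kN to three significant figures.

A_b = π × 27² / 4 = 572.6 mm².
R_n = F_nv · A_b · n · n_s = 579 × 572.6 × 11 × 1 / 1000 = 3647 kN.
Allowable strength R_n/Ω = 3647 / 2 = 1820 kN.

1820 kN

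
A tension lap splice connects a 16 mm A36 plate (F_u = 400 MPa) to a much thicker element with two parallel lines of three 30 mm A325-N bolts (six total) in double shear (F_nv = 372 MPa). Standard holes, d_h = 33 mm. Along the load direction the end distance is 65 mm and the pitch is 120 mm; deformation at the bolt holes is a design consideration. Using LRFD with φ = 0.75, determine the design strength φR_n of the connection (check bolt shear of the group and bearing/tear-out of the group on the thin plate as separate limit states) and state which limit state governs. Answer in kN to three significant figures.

Bolt shear: A_b = π·30²/4 = 706.9 mm²; R_n = 372 × 706.9 × 6 × 2 / 1000 = 3155 kN → 0.75 × 3155 = 2370 kN.
Bearing (1.2 l_c t F_u ≤ 2.4 d t F_u): upper limit = 2.4·30·16·400 / 1000 = 460.8 kN.
  Edge l_c = 65 − 33/2 = 48.5 → r_n = 372.5 kN; interior l_c = 120 − 33 = 87 → r_n = 460.8 kN.
  R_n,bearing = 2·372.5 + 4·460.8 = 2588 kN → 0.75 × 2588 = 1940 kN.
Bearing governs: 1940 kN.

1940 kN (bearing governs)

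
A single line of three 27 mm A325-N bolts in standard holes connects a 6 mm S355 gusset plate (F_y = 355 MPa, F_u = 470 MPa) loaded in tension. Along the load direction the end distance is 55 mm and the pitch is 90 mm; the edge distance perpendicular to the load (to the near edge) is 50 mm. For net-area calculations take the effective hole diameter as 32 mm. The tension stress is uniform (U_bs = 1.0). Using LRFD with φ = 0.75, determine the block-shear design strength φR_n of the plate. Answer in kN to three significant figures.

Shear plane L_v = 55 + 2·90 = 235 mm; A_gv = 235 × 6 = 1410 mm².
A_nv = (235 − 2.5·32) × 6 = 930 mm².
A_nt = (50 − 0.5·32) × 6 = 204 mm².
0.6 F_u A_nv = 262.3 kN; 0.6 F_y A_gv = 300.3 kN → shear rupture governs the shear term.
R_n = 262.3 + 1.0 × 470 × 204 / 1000 = 358.1 kN.
Design strength φR_n = 0.75 × 358.1 = 269 kN.

269 kN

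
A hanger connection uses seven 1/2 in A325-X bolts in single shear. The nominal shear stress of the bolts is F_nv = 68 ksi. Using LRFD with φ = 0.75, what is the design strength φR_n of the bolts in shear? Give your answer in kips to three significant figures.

70.1 kips

A_b = π × 0.5² / 4 = 0.1963 in².
R_n = F_nv · A_b · n · n_s = 68 × 0.1963 × 7 × 1 = 93.46 kips.
Design strength φR_n = 0.75 × 93.46 = 70.1 kips.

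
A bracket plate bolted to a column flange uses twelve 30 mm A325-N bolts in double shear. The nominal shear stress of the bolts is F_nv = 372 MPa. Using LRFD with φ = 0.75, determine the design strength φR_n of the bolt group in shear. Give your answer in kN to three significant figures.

A_b = π × 30² / 4 = 706.9 mm².
R_n = F_nv · A_b · n · n_s = 372 × 706.9 × 12 × 2 / 1000 = 6311 kN.
Design strength φR_n = 0.75 × 6311 = 4730 kN.

4730 kN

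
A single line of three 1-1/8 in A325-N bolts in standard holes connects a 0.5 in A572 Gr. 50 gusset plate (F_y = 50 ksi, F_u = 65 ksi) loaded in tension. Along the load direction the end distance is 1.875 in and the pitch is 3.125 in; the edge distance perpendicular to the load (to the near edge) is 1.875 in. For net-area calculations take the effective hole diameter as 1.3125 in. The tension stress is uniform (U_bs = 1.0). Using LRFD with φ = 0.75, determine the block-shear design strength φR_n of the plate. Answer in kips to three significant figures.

101 kips

Shear plane L_v = 1.875 + 2·3.125 = 8.125 in; A_gv = 8.125 × 0.5 = 4.062 in².
A_nv = (8.125 − 2.5·1.3125) × 0.5 = 2.422 in².
A_nt = (1.875 − 0.5·1.3125) × 0.5 = 0.6094 in².
0.6 F_u A_nv = 94.45 kips; 0.6 F_y A_gv = 121.9 kips → shear rupture governs the shear term.
R_n = 94.45 + 1.0 × 65 × 0.6094 = 134.1 kips.
Design strength φR_n = 0.75 × 134.1 = 101 kips.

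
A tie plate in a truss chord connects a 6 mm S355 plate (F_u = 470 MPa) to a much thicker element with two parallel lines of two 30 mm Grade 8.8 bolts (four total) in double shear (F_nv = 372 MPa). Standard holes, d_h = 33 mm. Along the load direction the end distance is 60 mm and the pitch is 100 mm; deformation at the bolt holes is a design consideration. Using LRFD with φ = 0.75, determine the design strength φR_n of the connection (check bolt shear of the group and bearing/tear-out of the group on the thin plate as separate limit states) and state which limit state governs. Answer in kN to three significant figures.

525 kN (bearing governs)

Bolt shear: A_b = π·30²/4 = 706.9 mm²; R_n = 372 × 706.9 × 4 × 2 / 1000 = 2104 kN → 0.75 × 2104 = 1580 kN.
Bearing (1.2 l_c t F_u ≤ 2.4 d t F_u): upper limit = 2.4·30·6·470 / 1000 = 203 kN.
  Edge l_c = 60 − 33/2 = 43.5 → r_n = 147.2 kN; interior l_c = 100 − 33 = 67 → r_n = 203 kN.
  R_n,bearing = 2·147.2 + 2·203 = 700.5 kN → 0.75 × 700.5 = 525 kN.
Bearing governs: 525 kN.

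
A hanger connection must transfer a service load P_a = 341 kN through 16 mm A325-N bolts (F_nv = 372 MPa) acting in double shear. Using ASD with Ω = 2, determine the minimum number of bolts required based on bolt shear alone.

A_b = π·16²/4 = 201.1 mm².
Per-bolt allowable strength R_n/Ω = 372 × 201.1 × 2 / 1000 / 2 = 74.8 kN.
n ≥ 341 / 74.8 = 4.559 → use 5 bolts.

5 bolts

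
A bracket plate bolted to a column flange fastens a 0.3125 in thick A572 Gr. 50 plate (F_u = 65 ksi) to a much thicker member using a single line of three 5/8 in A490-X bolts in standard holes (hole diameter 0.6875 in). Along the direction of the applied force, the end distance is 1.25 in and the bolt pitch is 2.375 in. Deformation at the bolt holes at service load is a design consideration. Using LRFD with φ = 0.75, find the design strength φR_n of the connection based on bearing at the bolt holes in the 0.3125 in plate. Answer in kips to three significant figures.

62.3 kips

Per bolt r_n = 1.2 l_c t F_u ≤ 2.4 d t F_u; upper limit = 2.4 × 0.625 × 0.3125 × 65 = 30.47 kips.
Edge bolt: l_c = 1.25 − 0.6875/2 = 0.9062 in → 1.2 × 0.9062 × 0.3125 × 65 = 22.09 → r_n = 22.09 kips.
Interior bolts: l_c = 2.375 − 0.6875 = 1.688 in → 1.2 × 1.688 × 0.3125 × 65 = 41.13 → r_n = 30.47 kips.
R_n = 1 × 22.09 + 2 × 30.47 = 83.03 kips.
Design strength φR_n = 0.75 × 83.03 = 62.3 kips.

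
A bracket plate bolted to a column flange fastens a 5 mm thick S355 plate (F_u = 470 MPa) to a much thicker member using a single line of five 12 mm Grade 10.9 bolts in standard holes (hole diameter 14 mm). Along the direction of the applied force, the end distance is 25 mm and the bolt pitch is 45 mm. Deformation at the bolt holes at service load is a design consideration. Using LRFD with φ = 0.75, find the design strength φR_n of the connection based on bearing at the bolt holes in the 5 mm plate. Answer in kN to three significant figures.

241 kN

Per bolt r_n = 1.2 l_c t F_u ≤ 2.4 d t F_u; upper limit = 2.4 × 12 × 5 × 470 / 1000 = 67.68 kN.
Edge bolt: l_c = 25 − 14/2 = 18 mm → 1.2 × 18 × 5 × 470 / 1000 = 50.76 → r_n = 50.76 kN.
Interior bolts: l_c = 45 − 14 = 31 mm → 1.2 × 31 × 5 × 470 / 1000 = 87.42 → r_n = 67.68 kN.
R_n = 1 × 50.76 + 4 × 67.68 = 321.5 kN.
Design strength φR_n = 0.75 × 321.5 = 241 kN.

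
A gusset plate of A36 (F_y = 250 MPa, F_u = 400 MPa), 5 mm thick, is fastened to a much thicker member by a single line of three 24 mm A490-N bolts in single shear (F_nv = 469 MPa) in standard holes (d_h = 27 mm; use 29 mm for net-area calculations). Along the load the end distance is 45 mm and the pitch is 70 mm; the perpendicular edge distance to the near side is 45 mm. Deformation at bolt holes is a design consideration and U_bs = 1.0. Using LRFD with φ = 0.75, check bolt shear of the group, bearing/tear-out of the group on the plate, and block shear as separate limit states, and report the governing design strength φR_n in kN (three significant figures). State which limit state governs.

Bolt shear: A_b = π·24²/4 = 452.4 mm²; R_n = 469 × 452.4 × 3 × 1 / 1000 = 636.5 kN → 0.75 × 636.5 = 477 kN.
Bearing: edge l_c = 31.5, r_n = 75.6 kN; interior l_c = 43, r_n = 103.2 kN; R_n = 75.6 + 2·103.2 = 282 kN → 212 kN.
Block shear: A_gv = 925, A_nv = 562.5, A_nt = 152.5 mm²; R_n = min(0.6F_uA_nv, 0.6F_yA_gv) + U_bs·F_u·A_nt = 196 kN → 147 kN.
Block shear governs: 147 kN.

147 kN (block shear governs)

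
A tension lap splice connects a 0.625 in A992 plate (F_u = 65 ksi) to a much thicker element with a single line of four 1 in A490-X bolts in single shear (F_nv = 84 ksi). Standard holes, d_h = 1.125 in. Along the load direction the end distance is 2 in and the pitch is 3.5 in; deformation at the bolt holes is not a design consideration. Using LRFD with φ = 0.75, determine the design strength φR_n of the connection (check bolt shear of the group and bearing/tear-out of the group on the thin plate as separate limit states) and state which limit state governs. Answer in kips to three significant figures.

198 kips (bolt shear governs)

Bolt shear: A_b = π·1²/4 = 0.7854 in²; R_n = 84 × 0.7854 × 4 × 1 = 263.9 kips → 0.75 × 263.9 = 198 kips.
Bearing (1.5 l_c t F_u ≤ 3.0 d t F_u): upper limit = 3.0·1·0.625·65 = 121.9 kips.
  Edge l_c = 2 − 1.125/2 = 1.438 → r_n = 87.6 kips; interior l_c = 3.5 − 1.125 = 2.375 → r_n = 121.9 kips.
  R_n,bearing = 1·87.6 + 3·121.9 = 453.2 kips → 0.75 × 453.2 = 340 kips.
Bolt shear governs: 198 kips.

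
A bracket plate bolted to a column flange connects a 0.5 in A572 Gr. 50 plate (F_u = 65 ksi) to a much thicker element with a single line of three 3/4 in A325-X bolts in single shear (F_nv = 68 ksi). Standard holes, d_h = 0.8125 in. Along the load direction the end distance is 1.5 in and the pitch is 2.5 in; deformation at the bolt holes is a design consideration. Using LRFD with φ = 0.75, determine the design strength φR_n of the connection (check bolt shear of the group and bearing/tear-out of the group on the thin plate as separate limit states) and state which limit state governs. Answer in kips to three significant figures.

67.6 kips (bolt shear governs)

Bolt shear: A_b = π·0.75²/4 = 0.4418 in²; R_n = 68 × 0.4418 × 3 × 1 = 90.12 kips → 0.75 × 90.12 = 67.6 kips.
Bearing (1.2 l_c t F_u ≤ 2.4 d t F_u): upper limit = 2.4·0.75·0.5·65 = 58.5 kips.
  Edge l_c = 1.5 − 0.8125/2 = 1.094 → r_n = 42.66 kips; interior l_c = 2.5 − 0.8125 = 1.688 → r_n = 58.5 kips.
  R_n,bearing = 1·42.66 + 2·58.5 = 159.7 kips → 0.75 × 159.7 = 120 kips.
Bolt shear governs: 67.6 kips.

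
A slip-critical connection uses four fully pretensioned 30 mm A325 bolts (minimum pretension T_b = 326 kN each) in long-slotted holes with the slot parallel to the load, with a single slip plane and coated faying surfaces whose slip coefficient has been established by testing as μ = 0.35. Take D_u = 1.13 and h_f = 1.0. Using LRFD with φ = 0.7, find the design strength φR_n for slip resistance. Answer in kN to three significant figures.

361 kN

R_n = μ · D_u · h_f · T_b · n_s · n_b = 0.35 × 1.13 × 1.0 × 326 × 1 × 4 = 515.7 kN.
Design strength φR_n = 0.7 × 515.7 = 361 kN.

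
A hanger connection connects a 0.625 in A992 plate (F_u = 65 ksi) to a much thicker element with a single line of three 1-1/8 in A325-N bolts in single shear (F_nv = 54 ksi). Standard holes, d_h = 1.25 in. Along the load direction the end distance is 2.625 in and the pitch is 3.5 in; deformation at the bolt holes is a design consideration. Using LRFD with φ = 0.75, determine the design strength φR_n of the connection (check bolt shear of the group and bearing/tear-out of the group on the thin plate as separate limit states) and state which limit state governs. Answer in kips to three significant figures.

121 kips (bolt shear governs)

Bolt shear: A_b = π·1.125²/4 = 0.994 in²; R_n = 54 × 0.994 × 3 × 1 = 161 kips → 0.75 × 161 = 121 kips.
Bearing (1.2 l_c t F_u ≤ 2.4 d t F_u): upper limit = 2.4·1.125·0.625·65 = 109.7 kips.
  Edge l_c = 2.625 − 1.25/2 = 2 → r_n = 97.5 kips; interior l_c = 3.5 − 1.25 = 2.25 → r_n = 109.7 kips.
  R_n,bearing = 1·97.5 + 2·109.7 = 316.9 kips → 0.75 × 316.9 = 238 kips.
Bolt shear governs: 121 kips.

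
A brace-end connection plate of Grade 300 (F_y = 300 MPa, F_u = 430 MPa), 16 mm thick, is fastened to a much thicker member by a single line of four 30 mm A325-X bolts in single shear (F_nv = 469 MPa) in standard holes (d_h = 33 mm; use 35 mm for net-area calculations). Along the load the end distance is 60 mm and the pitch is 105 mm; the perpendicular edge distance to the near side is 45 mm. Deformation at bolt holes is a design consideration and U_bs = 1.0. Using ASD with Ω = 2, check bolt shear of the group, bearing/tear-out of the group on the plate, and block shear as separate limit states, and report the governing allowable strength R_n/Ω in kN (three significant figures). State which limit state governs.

616 kN (block shear governs)

Bolt shear: A_b = π·30²/4 = 706.9 mm²; R_n = 469 × 706.9 × 4 × 1 / 1000 = 1326 kN → 1326 / 2 = 663 kN.
Bearing: edge l_c = 43.5, r_n = 359.1 kN; interior l_c = 72, r_n = 495.4 kN; R_n = 359.1 + 3·495.4 = 1845 kN → 923 kN.
Block shear: A_gv = 6000, A_nv = 4040, A_nt = 440 mm²; R_n = min(0.6F_uA_nv, 0.6F_yA_gv) + U_bs·F_u·A_nt = 1232 kN → 616 kN.
Block shear governs: 616 kN.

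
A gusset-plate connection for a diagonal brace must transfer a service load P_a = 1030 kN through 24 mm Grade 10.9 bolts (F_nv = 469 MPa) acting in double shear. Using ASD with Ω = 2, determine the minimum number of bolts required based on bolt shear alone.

5 bolts

A_b = π·24²/4 = 452.4 mm².
Per-bolt allowable strength R_n/Ω = 469 × 452.4 × 2 / 1000 / 2 = 212.2 kN.
n ≥ 1030 / 212.2 = 4.855 → use 5 bolts.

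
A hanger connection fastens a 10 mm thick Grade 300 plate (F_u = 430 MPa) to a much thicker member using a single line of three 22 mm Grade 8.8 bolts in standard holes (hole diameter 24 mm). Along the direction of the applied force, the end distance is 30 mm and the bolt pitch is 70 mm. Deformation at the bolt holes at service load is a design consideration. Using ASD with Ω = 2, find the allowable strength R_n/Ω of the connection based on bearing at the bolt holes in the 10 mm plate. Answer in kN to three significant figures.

273 kN

Per bolt r_n = 1.2 l_c t F_u ≤ 2.4 d t F_u; upper limit = 2.4 × 22 × 10 × 430 / 1000 = 227 kN.
Edge bolt: l_c = 30 − 24/2 = 18 mm → 1.2 × 18 × 10 × 430 / 1000 = 92.88 → r_n = 92.88 kN.
Interior bolts: l_c = 70 − 24 = 46 mm → 1.2 × 46 × 10 × 430 / 1000 = 237.4 → r_n = 227 kN.
R_n = 1 × 92.88 + 2 × 227 = 547 kN.
Allowable strength R_n/Ω = 547 / 2 = 273 kN.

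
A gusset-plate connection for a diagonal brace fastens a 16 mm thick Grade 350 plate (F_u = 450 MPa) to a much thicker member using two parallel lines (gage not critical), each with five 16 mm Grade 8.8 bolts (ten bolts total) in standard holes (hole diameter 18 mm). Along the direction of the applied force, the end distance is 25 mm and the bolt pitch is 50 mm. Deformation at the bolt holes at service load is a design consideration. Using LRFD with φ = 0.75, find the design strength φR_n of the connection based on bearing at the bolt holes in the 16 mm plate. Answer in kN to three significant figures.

Per bolt r_n = 1.2 l_c t F_u ≤ 2.4 d t F_u; upper limit = 2.4 × 16 × 16 × 450 / 1000 = 276.5 kN.
Edge bolt: l_c = 25 − 18/2 = 16 mm → 1.2 × 16 × 16 × 450 / 1000 = 138.2 → r_n = 138.2 kN.
Interior bolts: l_c = 50 − 18 = 32 mm → 1.2 × 32 × 16 × 450 / 1000 = 276.5 → r_n = 276.5 kN.
R_n = 2 × 138.2 + 8 × 276.5 = 2488 kN.
Design strength φR_n = 0.75 × 2488 = 1870 kN.

1870 kN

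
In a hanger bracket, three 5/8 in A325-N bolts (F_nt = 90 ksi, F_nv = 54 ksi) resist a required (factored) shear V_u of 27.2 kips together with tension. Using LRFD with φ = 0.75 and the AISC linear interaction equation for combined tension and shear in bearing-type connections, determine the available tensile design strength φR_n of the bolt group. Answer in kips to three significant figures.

A_b = π·0.625²/4 = 0.3068 in²; f_rv = 27.2 / (3 × 0.3068) = 29.55 ksi.
F'_nt = 1.3 F_nt − (F_nt / φF_nv) f_rv = 1.3·90 − (90/(0.75·54))·29.55 = 51.33 ksi, capped at F_nt → F'_nt = 51.33 ksi.
R_n = F'_nt · A_b · n = 51.33 × 0.3068 × 3 = 47.24 kips.
Design strength φR_n = 0.75 × 47.24 = 35.4 kips.

35.4 kips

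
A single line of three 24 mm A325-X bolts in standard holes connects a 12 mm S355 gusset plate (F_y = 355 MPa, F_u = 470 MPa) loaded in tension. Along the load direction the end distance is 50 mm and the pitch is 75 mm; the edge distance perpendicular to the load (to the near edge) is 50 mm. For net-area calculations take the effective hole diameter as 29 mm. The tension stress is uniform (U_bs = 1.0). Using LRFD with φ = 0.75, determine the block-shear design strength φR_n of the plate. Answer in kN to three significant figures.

Shear plane L_v = 50 + 2·75 = 200 mm; A_gv = 200 × 12 = 2400 mm².
A_nv = (200 − 2.5·29) × 12 = 1530 mm².
A_nt = (50 − 0.5·29) × 12 = 426 mm².
0.6 F_u A_nv = 431.5 kN; 0.6 F_y A_gv = 511.2 kN → shear rupture governs the shear term.
R_n = 431.5 + 1.0 × 470 × 426 / 1000 = 631.7 kN.
Design strength φR_n = 0.75 × 631.7 = 474 kN.

474 kN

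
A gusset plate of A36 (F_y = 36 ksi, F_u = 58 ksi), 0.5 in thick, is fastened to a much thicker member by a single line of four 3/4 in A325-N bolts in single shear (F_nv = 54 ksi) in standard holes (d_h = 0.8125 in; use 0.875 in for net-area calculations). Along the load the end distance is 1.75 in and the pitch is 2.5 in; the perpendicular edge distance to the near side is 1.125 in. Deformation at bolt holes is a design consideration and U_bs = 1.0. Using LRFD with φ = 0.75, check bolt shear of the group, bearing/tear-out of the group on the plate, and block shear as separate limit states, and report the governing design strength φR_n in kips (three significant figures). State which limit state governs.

71.6 kips (bolt shear governs)

Bolt shear: A_b = π·0.75²/4 = 0.4418 in²; R_n = 54 × 0.4418 × 4 × 1 = 95.43 kips → 0.75 × 95.43 = 71.6 kips.
Bearing: edge l_c = 1.344, r_n = 46.76 kips; interior l_c = 1.688, r_n = 52.2 kips; R_n = 46.76 + 3·52.2 = 203.4 kips → 153 kips.
Block shear: A_gv = 4.625, A_nv = 3.094, A_nt = 0.3438 in²; R_n = min(0.6F_uA_nv, 0.6F_yA_gv) + U_bs·F_u·A_nt = 119.8 kips → 89.9 kips.
Bolt shear governs: 71.6 kips.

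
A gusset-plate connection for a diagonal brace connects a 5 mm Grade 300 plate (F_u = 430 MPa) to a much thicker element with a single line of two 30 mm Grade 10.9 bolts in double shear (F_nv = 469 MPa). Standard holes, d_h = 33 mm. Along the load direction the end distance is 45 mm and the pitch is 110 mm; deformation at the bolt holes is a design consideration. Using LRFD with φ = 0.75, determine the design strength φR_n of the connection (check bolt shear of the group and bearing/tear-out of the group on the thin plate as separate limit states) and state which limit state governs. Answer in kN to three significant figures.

171 kN (bearing governs)

Bolt shear: A_b = π·30²/4 = 706.9 mm²; R_n = 469 × 706.9 × 2 × 2 / 1000 = 1326 kN → 0.75 × 1326 = 995 kN.
Bearing (1.2 l_c t F_u ≤ 2.4 d t F_u): upper limit = 2.4·30·5·430 / 1000 = 154.8 kN.
  Edge l_c = 45 − 33/2 = 28.5 → r_n = 73.53 kN; interior l_c = 110 − 33 = 77 → r_n = 154.8 kN.
  R_n,bearing = 1·73.53 + 1·154.8 = 228.3 kN → 0.75 × 228.3 = 171 kN.
Bearing governs: 171 kN.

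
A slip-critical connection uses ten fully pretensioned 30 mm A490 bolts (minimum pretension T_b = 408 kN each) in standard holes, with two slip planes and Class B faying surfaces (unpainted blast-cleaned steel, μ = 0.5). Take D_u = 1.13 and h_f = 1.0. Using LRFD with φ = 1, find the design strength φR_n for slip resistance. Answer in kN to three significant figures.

R_n = μ · D_u · h_f · T_b · n_s · n_b = 0.5 × 1.13 × 1.0 × 408 × 2 × 10 = 4610 kN.
Design strength φR_n = 1 × 4610 = 4610 kN.

4610 kN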